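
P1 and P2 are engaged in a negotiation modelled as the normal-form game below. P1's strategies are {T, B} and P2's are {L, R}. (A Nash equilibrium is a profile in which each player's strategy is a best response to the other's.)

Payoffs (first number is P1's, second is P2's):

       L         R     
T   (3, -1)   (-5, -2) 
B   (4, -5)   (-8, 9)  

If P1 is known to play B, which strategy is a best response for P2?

Against B, P2 earns -5 from L and 9 from R.
So R is the best response.

R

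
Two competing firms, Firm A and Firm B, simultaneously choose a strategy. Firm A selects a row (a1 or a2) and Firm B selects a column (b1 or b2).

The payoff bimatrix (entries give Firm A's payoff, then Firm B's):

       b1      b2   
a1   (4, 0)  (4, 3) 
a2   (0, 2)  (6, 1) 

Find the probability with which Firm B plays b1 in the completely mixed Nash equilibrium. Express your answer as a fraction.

Let y be the probability that Firm B plays b1. In a completely mixed equilibrium, Firm A must be indifferent between a1 and a2.
Firm A's expected payoff from a1 is 4y + 4(1−y); from a2 it is 6(1−y).
Setting these equal: 4 = −6y + 6, so y = 1/3.

1/3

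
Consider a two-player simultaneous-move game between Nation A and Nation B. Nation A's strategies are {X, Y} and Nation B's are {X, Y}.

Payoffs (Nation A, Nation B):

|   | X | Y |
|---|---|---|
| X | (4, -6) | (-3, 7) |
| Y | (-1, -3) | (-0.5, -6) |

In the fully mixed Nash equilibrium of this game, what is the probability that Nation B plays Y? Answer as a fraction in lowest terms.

Let c be the probability that Nation B plays X. In a completely mixed equilibrium, Nation A must be indifferent between X and Y.
Nation A's expected payoff from X is 4c − 3(1−c); from Y it is −c − 0.5(1−c).
Setting these equal: 7c − 3 = −0.5c − 0.5, so c = 1/3.
Therefore Nation B plays Y with probability 1 − 1/3 = 2/3.

2/3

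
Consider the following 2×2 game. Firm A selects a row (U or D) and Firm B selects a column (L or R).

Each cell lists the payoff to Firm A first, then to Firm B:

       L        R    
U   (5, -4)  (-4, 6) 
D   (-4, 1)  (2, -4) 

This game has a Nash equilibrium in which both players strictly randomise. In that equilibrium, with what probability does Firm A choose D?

2/3

Let x be the probability that Firm A plays U. In a completely mixed equilibrium, Firm B must be indifferent between L and R.
Firm B's expected payoff from L is −4x + (1−x); from R it is 6x − 4(1−x).
Setting these equal: −5x + 1 = 10x − 4, so x = 1/3.
Therefore Firm A plays D with probability 1 − 1/3 = 2/3.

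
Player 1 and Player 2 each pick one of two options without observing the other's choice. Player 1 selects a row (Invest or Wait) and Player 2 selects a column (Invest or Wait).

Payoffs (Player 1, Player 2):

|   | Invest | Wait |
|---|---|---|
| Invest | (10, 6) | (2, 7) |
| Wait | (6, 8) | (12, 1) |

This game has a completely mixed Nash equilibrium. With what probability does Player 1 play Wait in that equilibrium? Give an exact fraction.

Let x be the probability that Player 1 plays Invest. In a completely mixed equilibrium, Player 2 must be indifferent between Invest and Wait.
Player 2's expected payoff from Invest is 6x + 8(1−x); from Wait it is 7x + (1−x).
Setting these equal: −2x + 8 = 6x + 1, so x = 7/8.
Therefore Player 1 plays Wait with probability 1 − 7/8 = 1/8.

1/8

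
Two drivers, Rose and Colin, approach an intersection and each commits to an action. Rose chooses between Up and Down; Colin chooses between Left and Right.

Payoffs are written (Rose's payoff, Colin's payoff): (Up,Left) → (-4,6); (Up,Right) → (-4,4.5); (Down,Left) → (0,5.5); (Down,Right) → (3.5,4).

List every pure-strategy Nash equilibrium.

(Up, Left): Rose prefers Down (0 > -4) — not an equilibrium.
(Up, Right): Rose prefers Down (3.5 > -4); Colin prefers Left (6 > 4.5) — not an equilibrium.
(Down, Left): Rose gets 0 ≥ -4 from Up, and Colin gets 5.5 ≥ 4 from Right — Nash equilibrium.
(Down, Right): Colin prefers Left (5.5 > 4) — not an equilibrium.

(Down, Left)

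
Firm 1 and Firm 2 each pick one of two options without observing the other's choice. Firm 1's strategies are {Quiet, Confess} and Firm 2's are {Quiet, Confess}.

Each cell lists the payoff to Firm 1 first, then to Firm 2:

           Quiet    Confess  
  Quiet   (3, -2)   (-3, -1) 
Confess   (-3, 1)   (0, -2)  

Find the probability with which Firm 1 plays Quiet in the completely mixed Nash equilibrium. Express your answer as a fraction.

3/4

Let r be the probability that Firm 1 plays Quiet. In a completely mixed equilibrium, Firm 2 must be indifferent between Quiet and Confess.
Firm 2's expected payoff from Quiet is −2r + (1−r); from Confess it is −r − 2(1−r).
Setting these equal: −3r + 1 = r − 2, so r = 3/4.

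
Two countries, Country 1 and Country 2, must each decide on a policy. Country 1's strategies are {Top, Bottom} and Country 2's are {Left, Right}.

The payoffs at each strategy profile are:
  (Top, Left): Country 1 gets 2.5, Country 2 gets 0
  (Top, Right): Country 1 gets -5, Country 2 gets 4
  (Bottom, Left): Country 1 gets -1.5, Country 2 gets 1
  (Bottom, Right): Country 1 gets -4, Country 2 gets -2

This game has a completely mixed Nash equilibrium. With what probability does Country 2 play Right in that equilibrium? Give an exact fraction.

4/5

Let q be the probability that Country 2 plays Left. In a completely mixed equilibrium, Country 1 must be indifferent between Top and Bottom.
Country 1's expected payoff from Top is 2.5q − 5(1−q); from Bottom it is −1.5q − 4(1−q).
Setting these equal: 7.5q − 5 = 2.5q − 4, so q = 1/5.
Therefore Country 2 plays Right with probability 1 − 1/5 = 4/5.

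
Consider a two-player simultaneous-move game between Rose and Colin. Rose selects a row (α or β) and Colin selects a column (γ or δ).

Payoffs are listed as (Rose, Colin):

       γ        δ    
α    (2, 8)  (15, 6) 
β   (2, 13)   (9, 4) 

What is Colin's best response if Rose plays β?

γ

Against β, Colin earns 13 from γ and 4 from δ.
So γ is the best response.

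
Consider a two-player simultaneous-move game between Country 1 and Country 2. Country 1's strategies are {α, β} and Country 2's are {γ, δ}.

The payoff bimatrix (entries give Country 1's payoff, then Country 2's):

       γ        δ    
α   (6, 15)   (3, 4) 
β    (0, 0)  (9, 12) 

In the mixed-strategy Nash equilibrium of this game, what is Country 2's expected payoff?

180/23

First find x, the probability Country 1 plays α, from Country 2's indifference between γ and δ: 15x = 4x + 12(1−x), giving x = 12/23.
Since Country 2 is indifferent in equilibrium, Country 2's expected payoff equals the payoff from either column against (12/23, 11/23). Using γ: 15(12/23) = 180/23.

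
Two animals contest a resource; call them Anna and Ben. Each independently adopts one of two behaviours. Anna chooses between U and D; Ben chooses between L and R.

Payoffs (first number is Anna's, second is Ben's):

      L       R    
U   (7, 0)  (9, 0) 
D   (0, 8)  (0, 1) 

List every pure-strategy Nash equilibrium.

(U, L) and (U, R)

(U, L): Anna gets 7 ≥ 0 from D, and Ben gets 0 ≥ 0 from R — Nash equilibrium.
(U, R): Anna gets 9 ≥ 0 from D, and Ben gets 0 ≥ 0 from L — Nash equilibrium.
(D, L): Anna prefers U (7 > 0) — not an equilibrium.
(D, R): Anna prefers U (9 > 0); Ben prefers L (8 > 1) — not an equilibrium.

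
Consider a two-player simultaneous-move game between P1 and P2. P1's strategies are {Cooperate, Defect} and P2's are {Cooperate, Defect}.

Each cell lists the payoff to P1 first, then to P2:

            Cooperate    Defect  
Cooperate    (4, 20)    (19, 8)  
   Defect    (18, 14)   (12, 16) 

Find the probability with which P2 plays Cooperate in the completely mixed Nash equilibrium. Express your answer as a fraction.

1/3

Let q be the probability that P2 plays Cooperate. In a completely mixed equilibrium, P1 must be indifferent between Cooperate and Defect.
P1's expected payoff from Cooperate is 4q + 19(1−q); from Defect it is 18q + 12(1−q).
Setting these equal: −15q + 19 = 6q + 12, so q = 1/3.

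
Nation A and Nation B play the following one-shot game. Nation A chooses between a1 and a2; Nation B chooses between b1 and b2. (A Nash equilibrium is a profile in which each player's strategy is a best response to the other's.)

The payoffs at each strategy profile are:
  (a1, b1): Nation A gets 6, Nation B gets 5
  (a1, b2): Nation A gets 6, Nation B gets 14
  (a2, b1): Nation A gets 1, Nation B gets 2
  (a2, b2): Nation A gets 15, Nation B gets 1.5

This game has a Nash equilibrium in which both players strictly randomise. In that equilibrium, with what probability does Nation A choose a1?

1/19

Let p be the probability that Nation A plays a1. In a completely mixed equilibrium, Nation B must be indifferent between b1 and b2.
Nation B's expected payoff from b1 is 5p + 2(1−p); from b2 it is 14p + 1.5(1−p).
Setting these equal: 3p + 2 = 12.5p + 1.5, so p = 1/19.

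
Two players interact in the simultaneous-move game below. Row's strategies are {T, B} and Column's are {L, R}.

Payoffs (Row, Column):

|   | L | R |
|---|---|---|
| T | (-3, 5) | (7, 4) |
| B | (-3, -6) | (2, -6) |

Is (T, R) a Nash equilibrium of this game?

At (T, R), Row earns 7; switching to B would give 2, so Row has no profitable deviation.
Column earns 4; switching to L would give 5, so Column would deviate.
Since at least one player can profitably deviate, this is not a Nash equilibrium.

No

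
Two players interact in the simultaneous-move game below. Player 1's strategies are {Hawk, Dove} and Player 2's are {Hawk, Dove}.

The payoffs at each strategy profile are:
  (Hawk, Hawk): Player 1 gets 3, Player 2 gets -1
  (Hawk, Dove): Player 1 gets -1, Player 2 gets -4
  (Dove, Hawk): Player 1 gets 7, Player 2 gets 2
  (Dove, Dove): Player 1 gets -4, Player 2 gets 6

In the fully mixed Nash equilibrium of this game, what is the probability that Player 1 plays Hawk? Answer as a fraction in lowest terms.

Let p be the probability that Player 1 plays Hawk. In a completely mixed equilibrium, Player 2 must be indifferent between Hawk and Dove.
Player 2's expected payoff from Hawk is −p + 2(1−p); from Dove it is −4p + 6(1−p).
Setting these equal: −3p + 2 = −10p + 6, so p = 4/7.

4/7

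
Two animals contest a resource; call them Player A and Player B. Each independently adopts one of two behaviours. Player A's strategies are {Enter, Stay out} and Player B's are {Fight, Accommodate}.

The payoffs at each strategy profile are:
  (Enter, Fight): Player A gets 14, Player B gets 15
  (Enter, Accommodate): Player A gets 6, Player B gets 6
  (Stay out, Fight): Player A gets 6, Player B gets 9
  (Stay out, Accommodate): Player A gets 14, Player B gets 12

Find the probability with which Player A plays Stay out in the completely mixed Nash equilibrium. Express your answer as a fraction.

Let x be the probability that Player A plays Enter. In a completely mixed equilibrium, Player B must be indifferent between Fight and Accommodate.
Player B's expected payoff from Fight is 15x + 9(1−x); from Accommodate it is 6x + 12(1−x).
Setting these equal: 6x + 9 = −6x + 12, so x = 1/4.
Therefore Player A plays Stay out with probability 1 − 1/4 = 3/4.

3/4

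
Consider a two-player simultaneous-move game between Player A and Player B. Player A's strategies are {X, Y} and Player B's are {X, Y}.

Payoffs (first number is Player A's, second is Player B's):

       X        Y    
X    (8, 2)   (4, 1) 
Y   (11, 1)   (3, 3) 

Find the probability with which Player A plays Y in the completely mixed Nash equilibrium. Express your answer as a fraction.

Let r be the probability that Player A plays X. In a completely mixed equilibrium, Player B must be indifferent between X and Y.
Player B's expected payoff from X is 2r + (1−r); from Y it is r + 3(1−r).
Setting these equal: r + 1 = −2r + 3, so r = 2/3.
Therefore Player A plays Y with probability 1 − 2/3 = 1/3.

1/3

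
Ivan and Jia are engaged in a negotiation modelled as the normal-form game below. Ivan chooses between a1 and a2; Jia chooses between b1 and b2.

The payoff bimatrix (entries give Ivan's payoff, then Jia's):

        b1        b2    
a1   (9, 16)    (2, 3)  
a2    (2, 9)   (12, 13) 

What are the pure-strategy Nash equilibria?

(a1, b1) and (a2, b2)

(a1, b1): Ivan gets 9 ≥ 2 from a2, and Jia gets 16 ≥ 3 from b2 — Nash equilibrium.
(a1, b2): Ivan prefers a2 (12 > 2); Jia prefers b1 (16 > 3) — not an equilibrium.
(a2, b1): Ivan prefers a1 (9 > 2); Jia prefers b2 (13 > 9) — not an equilibrium.
(a2, b2): Ivan gets 12 ≥ 2 from a1, and Jia gets 13 ≥ 9 from b1 — Nash equilibrium.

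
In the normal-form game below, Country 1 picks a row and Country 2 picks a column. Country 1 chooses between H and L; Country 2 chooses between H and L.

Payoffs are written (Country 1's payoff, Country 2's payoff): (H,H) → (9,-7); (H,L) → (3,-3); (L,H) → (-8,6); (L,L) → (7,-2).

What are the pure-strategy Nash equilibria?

none

(H, H): Country 2 prefers L (-3 > -7) — not an equilibrium.
(H, L): Country 1 prefers L (7 > 3) — not an equilibrium.
(L, H): Country 1 prefers H (9 > -8) — not an equilibrium.
(L, L): Country 2 prefers H (6 > -2) — not an equilibrium.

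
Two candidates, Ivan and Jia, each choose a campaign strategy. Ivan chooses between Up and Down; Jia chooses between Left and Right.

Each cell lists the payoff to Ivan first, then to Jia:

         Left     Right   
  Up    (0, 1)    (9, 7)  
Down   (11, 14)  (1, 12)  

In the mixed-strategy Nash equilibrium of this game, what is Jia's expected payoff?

43/4

First find p, the probability Ivan plays Up, from Jia's indifference between Left and Right: p + 14(1−p) = 7p + 12(1−p), giving p = 1/4.
Since Jia is indifferent in equilibrium, Jia's expected payoff equals the payoff from either column against (1/4, 3/4). Using Left: (1/4) + 14(3/4) = 43/4.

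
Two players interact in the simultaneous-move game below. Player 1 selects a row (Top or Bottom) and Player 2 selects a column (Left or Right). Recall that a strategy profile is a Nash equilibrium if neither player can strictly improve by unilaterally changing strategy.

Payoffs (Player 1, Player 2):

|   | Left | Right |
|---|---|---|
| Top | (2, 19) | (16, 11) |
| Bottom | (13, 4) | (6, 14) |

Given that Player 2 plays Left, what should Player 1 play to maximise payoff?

Bottom

Against Left, Player 1 earns 2 from Top and 13 from Bottom.
So Bottom is the best response.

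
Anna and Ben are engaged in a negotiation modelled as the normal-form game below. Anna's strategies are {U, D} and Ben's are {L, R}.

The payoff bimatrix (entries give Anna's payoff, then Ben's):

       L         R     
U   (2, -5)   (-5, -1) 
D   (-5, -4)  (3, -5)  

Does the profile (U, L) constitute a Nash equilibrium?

No

At (U, L), Anna earns 2; switching to D would give -5, so Anna has no profitable deviation.
Ben earns -5; switching to R would give -1, so Ben would deviate.
Since at least one player can profitably deviate, this is not a Nash equilibrium.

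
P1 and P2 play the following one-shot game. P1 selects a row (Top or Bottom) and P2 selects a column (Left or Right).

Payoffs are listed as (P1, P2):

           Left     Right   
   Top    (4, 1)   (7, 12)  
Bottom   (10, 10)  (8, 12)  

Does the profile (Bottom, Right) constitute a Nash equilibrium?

Yes

At (Bottom, Right), P1 earns 8; switching to Top would give 7, so P1 has no profitable deviation.
P2 earns 12; switching to Left would give 10, so P2 has no profitable deviation.
Neither player can gain by a unilateral deviation, so this profile is a Nash equilibrium.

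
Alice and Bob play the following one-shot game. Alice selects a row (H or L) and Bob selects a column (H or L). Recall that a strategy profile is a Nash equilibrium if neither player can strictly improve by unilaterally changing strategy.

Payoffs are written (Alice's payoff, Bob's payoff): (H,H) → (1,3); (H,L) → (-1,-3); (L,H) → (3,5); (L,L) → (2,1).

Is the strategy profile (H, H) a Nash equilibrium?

No

At (H, H), Alice earns 1; switching to L would give 3, so Alice would deviate.
Bob earns 3; switching to L would give -3, so Bob has no profitable deviation.
Since at least one player can profitably deviate, this is not a Nash equilibrium.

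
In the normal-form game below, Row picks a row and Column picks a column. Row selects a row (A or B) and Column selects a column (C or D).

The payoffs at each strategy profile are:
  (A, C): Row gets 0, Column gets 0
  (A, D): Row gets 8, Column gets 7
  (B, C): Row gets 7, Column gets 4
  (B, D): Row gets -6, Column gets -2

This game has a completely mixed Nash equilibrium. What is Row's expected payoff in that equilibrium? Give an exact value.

8/3

First find q, the probability Column plays C, from Row's indifference between A and B: 8(1−q) = 7q − 6(1−q), giving q = 2/3.
Since Row is indifferent in equilibrium, Row's expected payoff equals the payoff from either row against (2/3, 1/3). Using A: 8(1/3) = 8/3.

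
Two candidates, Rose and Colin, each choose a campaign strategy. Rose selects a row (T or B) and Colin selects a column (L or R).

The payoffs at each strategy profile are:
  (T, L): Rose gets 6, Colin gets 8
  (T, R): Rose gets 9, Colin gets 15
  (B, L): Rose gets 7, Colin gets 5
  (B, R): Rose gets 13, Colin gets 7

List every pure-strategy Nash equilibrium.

(B, R)

(T, L): Rose prefers B (7 > 6); Colin prefers R (15 > 8) — not an equilibrium.
(T, R): Rose prefers B (13 > 9) — not an equilibrium.
(B, L): Colin prefers R (7 > 5) — not an equilibrium.
(B, R): Rose gets 13 ≥ 9 from T, and Colin gets 7 ≥ 5 from L — Nash equilibrium.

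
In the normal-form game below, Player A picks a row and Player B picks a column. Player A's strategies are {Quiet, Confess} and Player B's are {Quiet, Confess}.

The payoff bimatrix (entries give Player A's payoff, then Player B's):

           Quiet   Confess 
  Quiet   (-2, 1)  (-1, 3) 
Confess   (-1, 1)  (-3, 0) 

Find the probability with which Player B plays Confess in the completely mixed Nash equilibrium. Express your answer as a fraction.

Let y be the probability that Player B plays Quiet. In a completely mixed equilibrium, Player A must be indifferent between Quiet and Confess.
Player A's expected payoff from Quiet is −2y − (1−y); from Confess it is −y − 3(1−y).
Setting these equal: −y − 1 = 2y − 3, so y = 2/3.
Therefore Player B plays Confess with probability 1 − 2/3 = 1/3.

1/3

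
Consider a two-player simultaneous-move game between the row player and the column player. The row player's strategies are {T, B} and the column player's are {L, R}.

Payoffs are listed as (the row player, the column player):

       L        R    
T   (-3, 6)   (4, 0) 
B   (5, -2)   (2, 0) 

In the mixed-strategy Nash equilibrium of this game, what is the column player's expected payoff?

0

First find p, the probability the row player plays T, from the column player's indifference between L and R: 6p − 2(1−p) = 0, giving p = 1/4.
Since the column player is indifferent in equilibrium, the column player's expected payoff equals the payoff from either column against (1/4, 3/4). Using L: 6(1/4) − 2(3/4) = 0.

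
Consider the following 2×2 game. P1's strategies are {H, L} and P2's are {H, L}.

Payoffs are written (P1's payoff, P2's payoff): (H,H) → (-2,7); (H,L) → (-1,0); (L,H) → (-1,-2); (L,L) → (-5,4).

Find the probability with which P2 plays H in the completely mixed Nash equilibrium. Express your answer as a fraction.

4/5

Let q be the probability that P2 plays H. In a completely mixed equilibrium, P1 must be indifferent between H and L.
P1's expected payoff from H is −2q − (1−q); from L it is −q − 5(1−q).
Setting these equal: −q − 1 = 4q − 5, so q = 4/5.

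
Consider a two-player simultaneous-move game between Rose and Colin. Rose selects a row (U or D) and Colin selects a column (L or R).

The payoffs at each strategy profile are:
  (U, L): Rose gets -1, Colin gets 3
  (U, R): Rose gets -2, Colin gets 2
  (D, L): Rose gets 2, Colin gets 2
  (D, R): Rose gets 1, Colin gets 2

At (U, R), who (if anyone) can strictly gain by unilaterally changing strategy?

Rose at (U, R) earns -2; deviating to D yields 1 — a strict improvement.
Colin earns 2; deviating to L yields 3 — a strict improvement.
Both Rose and Colin have strictly profitable deviations.

Both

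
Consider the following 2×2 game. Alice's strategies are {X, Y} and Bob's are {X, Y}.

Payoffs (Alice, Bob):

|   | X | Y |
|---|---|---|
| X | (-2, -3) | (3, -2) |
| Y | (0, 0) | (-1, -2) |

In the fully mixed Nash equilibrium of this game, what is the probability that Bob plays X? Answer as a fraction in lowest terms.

2/3

Let q be the probability that Bob plays X. In a completely mixed equilibrium, Alice must be indifferent between X and Y.
Alice's expected payoff from X is −2q + 3(1−q); from Y it is −(1−q).
Setting these equal: −5q + 3 = q − 1, so q = 2/3.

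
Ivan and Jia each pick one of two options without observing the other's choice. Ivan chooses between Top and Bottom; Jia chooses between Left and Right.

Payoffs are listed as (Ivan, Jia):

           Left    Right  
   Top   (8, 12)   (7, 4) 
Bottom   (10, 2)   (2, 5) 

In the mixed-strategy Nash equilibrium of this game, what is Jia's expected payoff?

First find p, the probability Ivan plays Top, from Jia's indifference between Left and Right: 12p + 2(1−p) = 4p + 5(1−p), giving p = 3/11.
Since Jia is indifferent in equilibrium, Jia's expected payoff equals the payoff from either column against (3/11, 8/11). Using Left: 12(3/11) + 2(8/11) = 52/11.

52/11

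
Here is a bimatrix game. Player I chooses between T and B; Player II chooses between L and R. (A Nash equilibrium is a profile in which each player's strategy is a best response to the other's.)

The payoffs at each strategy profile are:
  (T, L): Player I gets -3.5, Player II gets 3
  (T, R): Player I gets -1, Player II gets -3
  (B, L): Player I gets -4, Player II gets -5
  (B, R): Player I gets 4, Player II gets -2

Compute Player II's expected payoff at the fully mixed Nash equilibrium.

-7/3

First find x, the probability Player I plays T, from Player II's indifference between L and R: 3x − 5(1−x) = −3x − 2(1−x), giving x = 1/3.
Since Player II is indifferent in equilibrium, Player II's expected payoff equals the payoff from either column against (1/3, 2/3). Using L: 3(1/3) − 5(2/3) = -7/3.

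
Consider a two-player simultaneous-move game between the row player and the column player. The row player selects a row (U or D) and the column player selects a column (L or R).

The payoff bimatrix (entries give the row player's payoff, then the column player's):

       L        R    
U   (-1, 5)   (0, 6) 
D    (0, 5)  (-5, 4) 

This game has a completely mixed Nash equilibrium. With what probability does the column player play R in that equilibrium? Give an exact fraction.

1/6

Let c be the probability that the column player plays L. In a completely mixed equilibrium, the row player must be indifferent between U and D.
The row player's expected payoff from U is −c; from D it is −5(1−c).
Setting these equal: −c = 5c − 5, so c = 5/6.
Therefore the column player plays R with probability 1 − 5/6 = 1/6.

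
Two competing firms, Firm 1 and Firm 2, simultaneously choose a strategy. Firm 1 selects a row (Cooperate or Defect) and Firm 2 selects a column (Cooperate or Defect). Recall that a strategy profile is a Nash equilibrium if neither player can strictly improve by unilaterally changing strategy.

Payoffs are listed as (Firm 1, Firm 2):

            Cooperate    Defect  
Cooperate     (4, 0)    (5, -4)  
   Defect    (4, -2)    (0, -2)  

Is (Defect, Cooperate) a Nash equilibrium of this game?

At (Defect, Cooperate), Firm 1 earns 4; switching to Cooperate would give 4, so Firm 1 has no profitable deviation.
Firm 2 earns -2; switching to Defect would give -2, so Firm 2 has no profitable deviation.
Neither player can gain by a unilateral deviation, so this profile is a Nash equilibrium.

Yes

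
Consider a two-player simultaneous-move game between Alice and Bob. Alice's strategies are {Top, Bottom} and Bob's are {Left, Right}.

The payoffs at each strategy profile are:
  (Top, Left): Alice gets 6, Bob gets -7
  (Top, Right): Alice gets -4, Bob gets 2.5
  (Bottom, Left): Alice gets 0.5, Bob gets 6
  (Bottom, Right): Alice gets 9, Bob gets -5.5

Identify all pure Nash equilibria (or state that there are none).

none

(Top, Left): Bob prefers Right (2.5 > -7) — not an equilibrium.
(Top, Right): Alice prefers Bottom (9 > -4) — not an equilibrium.
(Bottom, Left): Alice prefers Top (6 > 0.5) — not an equilibrium.
(Bottom, Right): Bob prefers Left (6 > -5.5) — not an equilibrium.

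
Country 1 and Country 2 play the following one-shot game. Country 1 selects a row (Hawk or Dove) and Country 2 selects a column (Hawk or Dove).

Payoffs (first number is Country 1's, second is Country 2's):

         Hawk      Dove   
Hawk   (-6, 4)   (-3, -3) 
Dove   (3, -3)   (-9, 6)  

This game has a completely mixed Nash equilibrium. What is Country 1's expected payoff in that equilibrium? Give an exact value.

-21/5

First find y, the probability Country 2 plays Hawk, from Country 1's indifference between Hawk and Dove: −6y − 3(1−y) = 3y − 9(1−y), giving y = 2/5.
Since Country 1 is indifferent in equilibrium, Country 1's expected payoff equals the payoff from either row against (2/5, 3/5). Using Hawk: −6(2/5) − 3(3/5) = -21/5.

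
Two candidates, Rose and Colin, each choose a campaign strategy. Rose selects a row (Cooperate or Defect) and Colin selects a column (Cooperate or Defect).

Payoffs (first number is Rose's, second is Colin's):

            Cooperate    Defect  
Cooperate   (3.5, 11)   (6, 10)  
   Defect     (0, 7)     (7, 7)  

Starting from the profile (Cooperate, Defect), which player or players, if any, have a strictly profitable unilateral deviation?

Both

Rose at (Cooperate, Defect) earns 6; deviating to Defect yields 7 — a strict improvement.
Colin earns 10; deviating to Cooperate yields 11 — a strict improvement.
Both Rose and Colin have strictly profitable deviations.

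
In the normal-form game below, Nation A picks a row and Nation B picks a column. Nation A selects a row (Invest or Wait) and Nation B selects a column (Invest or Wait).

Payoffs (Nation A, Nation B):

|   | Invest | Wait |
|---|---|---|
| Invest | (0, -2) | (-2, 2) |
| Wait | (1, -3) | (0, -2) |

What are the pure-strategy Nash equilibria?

(Wait, Wait)

(Invest, Invest): Nation A prefers Wait (1 > 0); Nation B prefers Wait (2 > -2) — not an equilibrium.
(Invest, Wait): Nation A prefers Wait (0 > -2) — not an equilibrium.
(Wait, Invest): Nation B prefers Wait (-2 > -3) — not an equilibrium.
(Wait, Wait): Nation A gets 0 ≥ -2 from Invest, and Nation B gets -2 ≥ -3 from Invest — Nash equilibrium.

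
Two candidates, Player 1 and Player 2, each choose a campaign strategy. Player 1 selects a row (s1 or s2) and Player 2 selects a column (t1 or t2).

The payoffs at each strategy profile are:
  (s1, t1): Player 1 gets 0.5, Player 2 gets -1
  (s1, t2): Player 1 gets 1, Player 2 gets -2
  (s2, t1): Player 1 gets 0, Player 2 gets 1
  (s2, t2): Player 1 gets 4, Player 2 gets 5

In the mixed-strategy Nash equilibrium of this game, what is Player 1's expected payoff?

4/7

First find q, the probability Player 2 plays t1, from Player 1's indifference between s1 and s2: 0.5q + (1−q) = 4(1−q), giving q = 6/7.
Since Player 1 is indifferent in equilibrium, Player 1's expected payoff equals the payoff from either row against (6/7, 1/7). Using s1: 0.5(6/7) + (1/7) = 4/7.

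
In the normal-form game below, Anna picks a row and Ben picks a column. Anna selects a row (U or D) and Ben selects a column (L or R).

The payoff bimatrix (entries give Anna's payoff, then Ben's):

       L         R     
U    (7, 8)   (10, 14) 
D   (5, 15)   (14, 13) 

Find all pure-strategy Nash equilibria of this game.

(U, L): Ben prefers R (14 > 8) — not an equilibrium.
(U, R): Anna prefers D (14 > 10) — not an equilibrium.
(D, L): Anna prefers U (7 > 5) — not an equilibrium.
(D, R): Ben prefers L (15 > 13) — not an equilibrium.

none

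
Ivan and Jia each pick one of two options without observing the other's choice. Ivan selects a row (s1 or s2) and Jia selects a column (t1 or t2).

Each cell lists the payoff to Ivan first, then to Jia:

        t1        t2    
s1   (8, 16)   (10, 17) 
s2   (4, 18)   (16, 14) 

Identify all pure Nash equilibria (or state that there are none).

none

(s1, t1): Jia prefers t2 (17 > 16) — not an equilibrium.
(s1, t2): Ivan prefers s2 (16 > 10) — not an equilibrium.
(s2, t1): Ivan prefers s1 (8 > 4) — not an equilibrium.
(s2, t2): Jia prefers t1 (18 > 14) — not an equilibrium.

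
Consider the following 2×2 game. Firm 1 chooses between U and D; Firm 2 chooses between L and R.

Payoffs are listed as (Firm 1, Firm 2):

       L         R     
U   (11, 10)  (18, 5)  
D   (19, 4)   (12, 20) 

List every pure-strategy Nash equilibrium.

none

(U, L): Firm 1 prefers D (19 > 11) — not an equilibrium.
(U, R): Firm 2 prefers L (10 > 5) — not an equilibrium.
(D, L): Firm 2 prefers R (20 > 4) — not an equilibrium.
(D, R): Firm 1 prefers U (18 > 12) — not an equilibrium.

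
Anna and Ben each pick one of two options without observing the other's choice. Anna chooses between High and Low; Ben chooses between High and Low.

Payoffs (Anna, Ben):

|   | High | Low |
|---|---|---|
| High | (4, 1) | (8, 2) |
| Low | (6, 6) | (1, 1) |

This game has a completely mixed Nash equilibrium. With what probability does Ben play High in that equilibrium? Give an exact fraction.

Let c be the probability that Ben plays High. In a completely mixed equilibrium, Anna must be indifferent between High and Low.
Anna's expected payoff from High is 4c + 8(1−c); from Low it is 6c + (1−c).
Setting these equal: −4c + 8 = 5c + 1, so c = 7/9.

7/9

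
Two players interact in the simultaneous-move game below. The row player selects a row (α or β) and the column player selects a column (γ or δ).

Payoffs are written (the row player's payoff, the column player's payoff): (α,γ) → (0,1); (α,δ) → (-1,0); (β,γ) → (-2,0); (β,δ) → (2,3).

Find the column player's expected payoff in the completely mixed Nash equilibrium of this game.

First find p, the probability the row player plays α, from the column player's indifference between γ and δ: p = 3(1−p), giving p = 3/4.
Since the column player is indifferent in equilibrium, the column player's expected payoff equals the payoff from either column against (3/4, 1/4). Using γ: (3/4) = 3/4.

3/4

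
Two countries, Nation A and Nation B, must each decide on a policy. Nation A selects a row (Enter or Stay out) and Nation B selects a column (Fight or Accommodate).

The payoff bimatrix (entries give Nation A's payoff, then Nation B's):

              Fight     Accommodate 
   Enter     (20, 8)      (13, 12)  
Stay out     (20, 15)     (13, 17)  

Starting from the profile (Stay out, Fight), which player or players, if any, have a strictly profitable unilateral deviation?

Nation A at (Stay out, Fight) earns 20; deviating to Enter yields 20 — not better.
Nation B earns 15; deviating to Accommodate yields 17 — a strict improvement.
Only Nation B has a strictly profitable deviation.

Nation B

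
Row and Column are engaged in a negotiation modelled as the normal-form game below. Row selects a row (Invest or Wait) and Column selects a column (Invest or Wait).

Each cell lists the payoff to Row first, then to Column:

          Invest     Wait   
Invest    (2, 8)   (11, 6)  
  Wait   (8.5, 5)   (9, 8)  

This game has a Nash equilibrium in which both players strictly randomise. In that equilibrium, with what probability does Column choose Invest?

Let y be the probability that Column plays Invest. In a completely mixed equilibrium, Row must be indifferent between Invest and Wait.
Row's expected payoff from Invest is 2y + 11(1−y); from Wait it is 8.5y + 9(1−y).
Setting these equal: −9y + 11 = −0.5y + 9, so y = 4/17.

4/17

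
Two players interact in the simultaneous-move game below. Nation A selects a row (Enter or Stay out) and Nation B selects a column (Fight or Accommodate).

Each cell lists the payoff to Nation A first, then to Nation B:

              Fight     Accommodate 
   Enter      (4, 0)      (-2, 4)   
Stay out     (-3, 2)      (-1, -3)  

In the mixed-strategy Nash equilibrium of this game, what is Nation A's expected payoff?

-5/4

First find q, the probability Nation B plays Fight, from Nation A's indifference between Enter and Stay out: 4q − 2(1−q) = −3q − (1−q), giving q = 1/8.
Since Nation A is indifferent in equilibrium, Nation A's expected payoff equals the payoff from either row against (1/8, 7/8). Using Enter: 4(1/8) − 2(7/8) = -5/4.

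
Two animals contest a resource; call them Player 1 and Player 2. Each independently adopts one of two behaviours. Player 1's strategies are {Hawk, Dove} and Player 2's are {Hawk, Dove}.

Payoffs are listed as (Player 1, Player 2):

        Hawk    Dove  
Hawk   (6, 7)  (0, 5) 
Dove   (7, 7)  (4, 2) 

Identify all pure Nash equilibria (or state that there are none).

(Dove, Hawk)

(Hawk, Hawk): Player 1 prefers Dove (7 > 6) — not an equilibrium.
(Hawk, Dove): Player 1 prefers Dove (4 > 0); Player 2 prefers Hawk (7 > 5) — not an equilibrium.
(Dove, Hawk): Player 1 gets 7 ≥ 6 from Hawk, and Player 2 gets 7 ≥ 2 from Dove — Nash equilibrium.
(Dove, Dove): Player 2 prefers Hawk (7 > 2) — not an equilibrium.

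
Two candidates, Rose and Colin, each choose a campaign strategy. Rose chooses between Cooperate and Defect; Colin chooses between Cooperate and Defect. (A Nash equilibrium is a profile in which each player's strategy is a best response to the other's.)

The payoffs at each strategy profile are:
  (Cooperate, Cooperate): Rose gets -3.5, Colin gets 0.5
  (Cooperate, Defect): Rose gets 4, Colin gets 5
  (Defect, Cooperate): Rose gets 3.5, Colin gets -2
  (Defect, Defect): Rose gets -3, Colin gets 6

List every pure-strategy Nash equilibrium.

(Cooperate, Defect)

(Cooperate, Cooperate): Rose prefers Defect (3.5 > -3.5); Colin prefers Defect (5 > 0.5) — not an equilibrium.
(Cooperate, Defect): Rose gets 4 ≥ -3 from Defect, and Colin gets 5 ≥ 0.5 from Cooperate — Nash equilibrium.
(Defect, Cooperate): Colin prefers Defect (6 > -2) — not an equilibrium.
(Defect, Defect): Rose prefers Cooperate (4 > -3) — not an equilibrium.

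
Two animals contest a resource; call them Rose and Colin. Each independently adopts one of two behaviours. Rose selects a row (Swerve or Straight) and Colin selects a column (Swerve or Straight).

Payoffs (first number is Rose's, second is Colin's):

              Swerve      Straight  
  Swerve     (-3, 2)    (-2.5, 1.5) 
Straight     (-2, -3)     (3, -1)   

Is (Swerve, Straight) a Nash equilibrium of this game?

At (Swerve, Straight), Rose earns -2.5; switching to Straight would give 3, so Rose would deviate.
Colin earns 1.5; switching to Swerve would give 2, so Colin would deviate.
Since at least one player can profitably deviate, this is not a Nash equilibrium.

No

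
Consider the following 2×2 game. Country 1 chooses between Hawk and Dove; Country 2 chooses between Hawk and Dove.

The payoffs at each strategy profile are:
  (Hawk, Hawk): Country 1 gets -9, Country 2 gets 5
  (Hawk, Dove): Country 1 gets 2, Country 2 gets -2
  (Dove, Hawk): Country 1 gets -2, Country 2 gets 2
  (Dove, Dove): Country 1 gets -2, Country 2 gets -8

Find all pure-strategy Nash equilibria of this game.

(Dove, Hawk)

(Hawk, Hawk): Country 1 prefers Dove (-2 > -9) — not an equilibrium.
(Hawk, Dove): Country 2 prefers Hawk (5 > -2) — not an equilibrium.
(Dove, Hawk): Country 1 gets -2 ≥ -9 from Hawk, and Country 2 gets 2 ≥ -8 from Dove — Nash equilibrium.
(Dove, Dove): Country 1 prefers Hawk (2 > -2); Country 2 prefers Hawk (2 > -8) — not an equilibrium.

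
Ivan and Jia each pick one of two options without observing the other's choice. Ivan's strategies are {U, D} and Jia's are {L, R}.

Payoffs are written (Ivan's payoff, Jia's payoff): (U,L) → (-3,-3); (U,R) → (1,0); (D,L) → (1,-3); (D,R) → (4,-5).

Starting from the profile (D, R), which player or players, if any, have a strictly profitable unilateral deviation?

Ivan at (D, R) earns 4; deviating to U yields 1 — not better.
Jia earns -5; deviating to L yields -3 — a strict improvement.
Only Jia has a strictly profitable deviation.

Jia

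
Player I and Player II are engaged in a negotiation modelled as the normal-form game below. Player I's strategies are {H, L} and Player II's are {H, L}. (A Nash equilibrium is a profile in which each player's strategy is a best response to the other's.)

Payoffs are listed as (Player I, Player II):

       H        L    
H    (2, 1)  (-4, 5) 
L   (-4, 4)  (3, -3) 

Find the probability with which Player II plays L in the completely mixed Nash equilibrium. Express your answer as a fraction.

6/13

Let c be the probability that Player II plays H. In a completely mixed equilibrium, Player I must be indifferent between H and L.
Player I's expected payoff from H is 2c − 4(1−c); from L it is −4c + 3(1−c).
Setting these equal: 6c − 4 = −7c + 3, so c = 7/13.
Therefore Player II plays L with probability 1 − 7/13 = 6/13.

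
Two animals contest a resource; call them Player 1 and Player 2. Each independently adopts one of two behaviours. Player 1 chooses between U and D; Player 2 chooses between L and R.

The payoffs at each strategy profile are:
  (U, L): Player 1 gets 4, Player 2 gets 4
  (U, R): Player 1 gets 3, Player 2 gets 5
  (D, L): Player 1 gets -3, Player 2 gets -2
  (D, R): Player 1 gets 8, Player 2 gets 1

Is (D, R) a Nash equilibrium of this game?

At (D, R), Player 1 earns 8; switching to U would give 3, so Player 1 has no profitable deviation.
Player 2 earns 1; switching to L would give -2, so Player 2 has no profitable deviation.
Neither player can gain by a unilateral deviation, so this profile is a Nash equilibrium.

Yes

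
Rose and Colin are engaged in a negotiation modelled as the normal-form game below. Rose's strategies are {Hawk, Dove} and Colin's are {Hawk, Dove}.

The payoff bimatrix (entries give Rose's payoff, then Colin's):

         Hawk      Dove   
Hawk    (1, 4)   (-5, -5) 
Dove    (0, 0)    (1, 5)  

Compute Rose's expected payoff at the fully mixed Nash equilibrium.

1/7

First find y, the probability Colin plays Hawk, from Rose's indifference between Hawk and Dove: y − 5(1−y) = (1−y), giving y = 6/7.
Since Rose is indifferent in equilibrium, Rose's expected payoff equals the payoff from either row against (6/7, 1/7). Using Hawk: (6/7) − 5(1/7) = 1/7.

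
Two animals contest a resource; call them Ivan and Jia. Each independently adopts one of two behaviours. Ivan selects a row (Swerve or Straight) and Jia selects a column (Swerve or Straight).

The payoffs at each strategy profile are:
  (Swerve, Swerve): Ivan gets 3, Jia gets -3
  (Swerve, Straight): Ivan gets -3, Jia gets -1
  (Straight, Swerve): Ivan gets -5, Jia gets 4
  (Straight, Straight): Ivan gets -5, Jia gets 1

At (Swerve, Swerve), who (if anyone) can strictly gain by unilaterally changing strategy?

Jia

Ivan at (Swerve, Swerve) earns 3; deviating to Straight yields -5 — not better.
Jia earns -3; deviating to Straight yields -1 — a strict improvement.
Only Jia has a strictly profitable deviation.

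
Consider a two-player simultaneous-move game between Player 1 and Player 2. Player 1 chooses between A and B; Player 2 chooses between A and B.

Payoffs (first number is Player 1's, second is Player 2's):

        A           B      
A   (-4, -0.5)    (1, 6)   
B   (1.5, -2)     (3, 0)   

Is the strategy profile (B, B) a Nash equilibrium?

Yes

At (B, B), Player 1 earns 3; switching to A would give 1, so Player 1 has no profitable deviation.
Player 2 earns 0; switching to A would give -2, so Player 2 has no profitable deviation.
Neither player can gain by a unilateral deviation, so this profile is a Nash equilibrium.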